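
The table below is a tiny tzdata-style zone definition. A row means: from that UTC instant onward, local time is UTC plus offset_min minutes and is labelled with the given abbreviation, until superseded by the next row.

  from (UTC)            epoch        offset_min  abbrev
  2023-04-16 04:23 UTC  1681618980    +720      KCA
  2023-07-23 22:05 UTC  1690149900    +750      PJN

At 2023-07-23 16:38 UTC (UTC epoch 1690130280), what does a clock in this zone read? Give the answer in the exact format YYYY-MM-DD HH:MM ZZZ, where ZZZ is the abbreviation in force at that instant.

2023-07-24 04:38 KCA

Query: 2023-07-23 16:38 UTC
Rule 1/2 (KCA, +12:00): 2023-04-16 04:23 UTC ≤ query < 2023-07-23 22:05 UTC
16·60 + 38 + 720 = 1718 min
1718 = 1·1440 + 278; 278 = 4·60 + 38 → 04:38, 2023-07-23 + 1 day = 2023-07-24
→ 2023-07-24 04:38 KCA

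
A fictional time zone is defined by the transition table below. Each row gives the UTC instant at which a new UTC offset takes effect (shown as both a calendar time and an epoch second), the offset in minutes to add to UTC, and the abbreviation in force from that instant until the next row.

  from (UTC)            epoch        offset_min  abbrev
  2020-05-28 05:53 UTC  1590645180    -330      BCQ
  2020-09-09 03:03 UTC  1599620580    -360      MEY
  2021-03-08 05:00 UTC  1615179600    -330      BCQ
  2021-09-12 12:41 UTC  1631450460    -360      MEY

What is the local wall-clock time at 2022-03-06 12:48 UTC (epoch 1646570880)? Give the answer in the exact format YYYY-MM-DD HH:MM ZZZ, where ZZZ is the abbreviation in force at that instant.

2022-03-06 06:48 MEY

Query: 2022-03-06 12:48 UTC
Rule 4/4 (MEY, -06:00): 2021-09-12 12:41 UTC ≤ query < +∞
12·60 + 48 - 360 = 408 min
408 = 0·1440 + 408; 408 = 6·60 + 48 → 06:48, same day
→ 2022-03-06 06:48 MEY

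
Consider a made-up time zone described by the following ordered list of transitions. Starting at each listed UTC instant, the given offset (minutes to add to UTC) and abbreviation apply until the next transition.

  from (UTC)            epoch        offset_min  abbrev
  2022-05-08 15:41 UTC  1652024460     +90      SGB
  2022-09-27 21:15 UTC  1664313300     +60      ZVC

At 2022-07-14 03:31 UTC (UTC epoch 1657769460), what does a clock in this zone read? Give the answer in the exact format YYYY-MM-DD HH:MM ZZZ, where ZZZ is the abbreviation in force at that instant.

Query: 2022-07-14 03:31 UTC
Rule 1/2 (SGB, +01:30): 2022-05-08 15:41 UTC ≤ query < 2022-09-27 21:15 UTC
3·60 + 31 + 90 = 301 min
301 = 0·1440 + 301; 301 = 5·60 + 1 → 05:01, same day
→ 2022-07-14 05:01 SGB

2022-07-14 05:01 SGB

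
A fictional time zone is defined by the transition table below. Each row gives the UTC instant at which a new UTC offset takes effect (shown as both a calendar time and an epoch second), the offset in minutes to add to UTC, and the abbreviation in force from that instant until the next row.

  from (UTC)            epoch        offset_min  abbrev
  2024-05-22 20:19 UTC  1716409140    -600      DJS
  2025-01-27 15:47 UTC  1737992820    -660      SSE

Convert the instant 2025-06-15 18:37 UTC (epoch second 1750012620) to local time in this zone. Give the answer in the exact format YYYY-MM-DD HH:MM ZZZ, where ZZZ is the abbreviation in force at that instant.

Query: 2025-06-15 18:37 UTC
Rule 2/2 (SSE, -11:00): 2025-01-27 15:47 UTC ≤ query < +∞
18·60 + 37 - 660 = 457 min
457 = 0·1440 + 457; 457 = 7·60 + 37 → 07:37, same day
→ 2025-06-15 07:37 SSE

2025-06-15 07:37 SSE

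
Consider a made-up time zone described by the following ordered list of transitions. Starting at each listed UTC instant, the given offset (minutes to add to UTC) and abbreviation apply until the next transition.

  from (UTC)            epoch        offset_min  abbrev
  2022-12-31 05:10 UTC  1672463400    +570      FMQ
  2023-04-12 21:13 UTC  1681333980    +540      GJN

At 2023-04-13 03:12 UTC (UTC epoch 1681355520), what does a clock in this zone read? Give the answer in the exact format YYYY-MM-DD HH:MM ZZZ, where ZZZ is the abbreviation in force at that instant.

2023-04-13 12:12 GJN

Query: 2023-04-13 03:12 UTC
Rule 2/2 (GJN, +09:00): 2023-04-12 21:13 UTC ≤ query < +∞
3·60 + 12 + 540 = 732 min
732 = 0·1440 + 732; 732 = 12·60 + 12 → 12:12, same day
→ 2023-04-13 12:12 GJN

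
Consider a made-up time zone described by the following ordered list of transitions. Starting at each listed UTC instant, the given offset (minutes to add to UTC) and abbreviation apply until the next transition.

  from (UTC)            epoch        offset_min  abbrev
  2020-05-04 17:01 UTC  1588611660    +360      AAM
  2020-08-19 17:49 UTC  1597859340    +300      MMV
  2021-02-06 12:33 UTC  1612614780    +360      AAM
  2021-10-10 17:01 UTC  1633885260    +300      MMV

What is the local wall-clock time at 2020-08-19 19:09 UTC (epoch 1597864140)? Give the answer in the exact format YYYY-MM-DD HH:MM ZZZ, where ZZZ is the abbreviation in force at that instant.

2020-08-20 00:09 MMV

Query: 2020-08-19 19:09 UTC
Rule 2/4 (MMV, +05:00): 2020-08-19 17:49 UTC ≤ query < 2021-02-06 12:33 UTC
19·60 + 9 + 300 = 1449 min
1449 = 1·1440 + 9; 9 = 0·60 + 9 → 00:09, 2020-08-19 + 1 day = 2020-08-20
→ 2020-08-20 00:09 MMV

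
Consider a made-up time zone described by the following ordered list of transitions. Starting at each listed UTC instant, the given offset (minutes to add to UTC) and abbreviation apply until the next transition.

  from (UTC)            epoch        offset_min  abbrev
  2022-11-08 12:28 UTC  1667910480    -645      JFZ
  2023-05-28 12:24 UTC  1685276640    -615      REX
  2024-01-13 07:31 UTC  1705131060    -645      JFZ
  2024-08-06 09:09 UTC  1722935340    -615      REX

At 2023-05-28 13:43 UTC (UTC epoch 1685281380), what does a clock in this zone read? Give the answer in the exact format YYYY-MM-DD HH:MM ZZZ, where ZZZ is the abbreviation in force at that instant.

Query: 2023-05-28 13:43 UTC
Rule 2/4 (REX, -10:15): 2023-05-28 12:24 UTC ≤ query < 2024-01-13 07:31 UTC
13·60 + 43 - 615 = 208 min
208 = 0·1440 + 208; 208 = 3·60 + 28 → 03:28, same day
→ 2023-05-28 03:28 REX

2023-05-28 03:28 REX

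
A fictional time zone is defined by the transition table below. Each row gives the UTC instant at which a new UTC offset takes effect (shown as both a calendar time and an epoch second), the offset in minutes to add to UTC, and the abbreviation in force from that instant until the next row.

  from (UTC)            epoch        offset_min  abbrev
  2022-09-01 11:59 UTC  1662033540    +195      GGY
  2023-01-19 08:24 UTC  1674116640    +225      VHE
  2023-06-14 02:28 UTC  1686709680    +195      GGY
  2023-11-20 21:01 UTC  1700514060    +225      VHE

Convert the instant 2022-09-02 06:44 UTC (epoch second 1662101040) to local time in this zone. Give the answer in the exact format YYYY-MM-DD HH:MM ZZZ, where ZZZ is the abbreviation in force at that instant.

Query: 2022-09-02 06:44 UTC
Rule 1/4 (GGY, +03:15): 2022-09-01 11:59 UTC ≤ query < 2023-01-19 08:24 UTC
6·60 + 44 + 195 = 599 min
599 = 0·1440 + 599; 599 = 9·60 + 59 → 09:59, same day
→ 2022-09-02 09:59 GGY

2022-09-02 09:59 GGY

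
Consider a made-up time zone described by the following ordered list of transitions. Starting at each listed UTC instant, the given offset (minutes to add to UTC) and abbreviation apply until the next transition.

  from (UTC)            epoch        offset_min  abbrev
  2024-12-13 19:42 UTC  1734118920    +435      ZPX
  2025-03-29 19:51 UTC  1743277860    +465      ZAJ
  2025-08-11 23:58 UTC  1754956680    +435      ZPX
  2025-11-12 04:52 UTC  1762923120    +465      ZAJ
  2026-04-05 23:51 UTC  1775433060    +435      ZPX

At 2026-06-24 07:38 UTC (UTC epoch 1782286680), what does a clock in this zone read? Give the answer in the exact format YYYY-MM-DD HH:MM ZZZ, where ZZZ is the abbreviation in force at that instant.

Query: 2026-06-24 07:38 UTC
Rule 5/5 (ZPX, +07:15): 2026-04-05 23:51 UTC ≤ query < +∞
7·60 + 38 + 435 = 893 min
893 = 0·1440 + 893; 893 = 14·60 + 53 → 14:53, same day
→ 2026-06-24 14:53 ZPX

2026-06-24 14:53 ZPX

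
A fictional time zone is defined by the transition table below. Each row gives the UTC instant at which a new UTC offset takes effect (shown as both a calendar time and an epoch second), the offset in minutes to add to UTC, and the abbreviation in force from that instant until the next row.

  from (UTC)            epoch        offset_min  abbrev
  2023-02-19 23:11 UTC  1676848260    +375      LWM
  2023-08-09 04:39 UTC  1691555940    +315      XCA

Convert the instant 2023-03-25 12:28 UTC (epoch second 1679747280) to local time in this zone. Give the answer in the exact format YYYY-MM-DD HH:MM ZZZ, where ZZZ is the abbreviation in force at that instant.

Query: 2023-03-25 12:28 UTC
Rule 1/2 (LWM, +06:15): 2023-02-19 23:11 UTC ≤ query < 2023-08-09 04:39 UTC
12·60 + 28 + 375 = 1123 min
1123 = 0·1440 + 1123; 1123 = 18·60 + 43 → 18:43, same day
→ 2023-03-25 18:43 LWM

2023-03-25 18:43 LWM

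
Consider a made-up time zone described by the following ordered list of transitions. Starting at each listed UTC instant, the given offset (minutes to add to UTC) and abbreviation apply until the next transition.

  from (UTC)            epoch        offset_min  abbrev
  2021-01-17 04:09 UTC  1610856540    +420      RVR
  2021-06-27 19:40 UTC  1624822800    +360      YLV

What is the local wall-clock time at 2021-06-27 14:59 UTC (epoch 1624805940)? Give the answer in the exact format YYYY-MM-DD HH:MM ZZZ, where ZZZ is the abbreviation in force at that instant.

Query: 2021-06-27 14:59 UTC
Rule 1/2 (RVR, +07:00): 2021-01-17 04:09 UTC ≤ query < 2021-06-27 19:40 UTC
14·60 + 59 + 420 = 1319 min
1319 = 0·1440 + 1319; 1319 = 21·60 + 59 → 21:59, same day
→ 2021-06-27 21:59 RVR

2021-06-27 21:59 RVR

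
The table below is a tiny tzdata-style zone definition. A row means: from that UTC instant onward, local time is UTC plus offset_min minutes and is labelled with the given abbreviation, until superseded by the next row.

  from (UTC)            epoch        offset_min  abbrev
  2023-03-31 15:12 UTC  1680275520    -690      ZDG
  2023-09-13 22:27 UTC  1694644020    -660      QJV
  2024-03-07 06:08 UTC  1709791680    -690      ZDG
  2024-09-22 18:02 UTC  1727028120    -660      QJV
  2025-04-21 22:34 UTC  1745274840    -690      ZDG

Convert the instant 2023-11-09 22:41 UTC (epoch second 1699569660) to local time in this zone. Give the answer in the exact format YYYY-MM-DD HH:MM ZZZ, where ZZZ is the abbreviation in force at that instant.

Query: 2023-11-09 22:41 UTC
Rule 2/5 (QJV, -11:00): 2023-09-13 22:27 UTC ≤ query < 2024-03-07 06:08 UTC
22·60 + 41 - 660 = 701 min
701 = 0·1440 + 701; 701 = 11·60 + 41 → 11:41, same day
→ 2023-11-09 11:41 QJV

2023-11-09 11:41 QJV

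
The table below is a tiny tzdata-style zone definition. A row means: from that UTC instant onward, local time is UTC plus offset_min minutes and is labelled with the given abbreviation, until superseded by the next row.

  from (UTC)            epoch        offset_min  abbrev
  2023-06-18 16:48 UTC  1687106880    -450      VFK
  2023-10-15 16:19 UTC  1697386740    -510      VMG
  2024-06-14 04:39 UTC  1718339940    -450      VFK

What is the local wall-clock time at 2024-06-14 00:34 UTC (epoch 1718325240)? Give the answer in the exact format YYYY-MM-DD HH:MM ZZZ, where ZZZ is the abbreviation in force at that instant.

2024-06-13 16:04 VMG

Query: 2024-06-14 00:34 UTC
Rule 2/3 (VMG, -08:30): 2023-10-15 16:19 UTC ≤ query < 2024-06-14 04:39 UTC
0·60 + 34 - 510 = -476 min
-476 = -1·1440 + 964; 964 = 16·60 + 4 → 16:04, 2024-06-14 - 1 day = 2024-06-13
→ 2024-06-13 16:04 VMG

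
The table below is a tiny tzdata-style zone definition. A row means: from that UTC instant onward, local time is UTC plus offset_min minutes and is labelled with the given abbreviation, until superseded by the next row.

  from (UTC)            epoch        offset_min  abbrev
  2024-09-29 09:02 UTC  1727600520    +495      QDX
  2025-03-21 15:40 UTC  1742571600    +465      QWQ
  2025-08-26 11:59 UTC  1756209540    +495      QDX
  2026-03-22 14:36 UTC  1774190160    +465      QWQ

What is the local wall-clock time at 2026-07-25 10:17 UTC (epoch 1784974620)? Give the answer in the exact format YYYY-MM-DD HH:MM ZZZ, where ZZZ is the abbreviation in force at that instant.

2026-07-25 18:02 QWQ

Query: 2026-07-25 10:17 UTC
Rule 4/4 (QWQ, +07:45): 2026-03-22 14:36 UTC ≤ query < +∞
10·60 + 17 + 465 = 1082 min
1082 = 0·1440 + 1082; 1082 = 18·60 + 2 → 18:02, same day
→ 2026-07-25 18:02 QWQ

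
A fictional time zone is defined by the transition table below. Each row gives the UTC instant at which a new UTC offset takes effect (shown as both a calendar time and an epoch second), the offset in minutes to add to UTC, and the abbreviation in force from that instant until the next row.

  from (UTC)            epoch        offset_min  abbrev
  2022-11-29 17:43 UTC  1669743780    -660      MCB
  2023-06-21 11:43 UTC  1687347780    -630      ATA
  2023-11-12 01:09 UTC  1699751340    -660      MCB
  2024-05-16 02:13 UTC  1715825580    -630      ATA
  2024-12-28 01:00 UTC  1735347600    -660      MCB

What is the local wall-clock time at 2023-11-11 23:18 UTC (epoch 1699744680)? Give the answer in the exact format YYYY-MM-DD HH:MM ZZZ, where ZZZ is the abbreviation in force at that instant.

Query: 2023-11-11 23:18 UTC
Rule 2/5 (ATA, -10:30): 2023-06-21 11:43 UTC ≤ query < 2023-11-12 01:09 UTC
23·60 + 18 - 630 = 768 min
768 = 0·1440 + 768; 768 = 12·60 + 48 → 12:48, same day
→ 2023-11-11 12:48 ATA

2023-11-11 12:48 ATA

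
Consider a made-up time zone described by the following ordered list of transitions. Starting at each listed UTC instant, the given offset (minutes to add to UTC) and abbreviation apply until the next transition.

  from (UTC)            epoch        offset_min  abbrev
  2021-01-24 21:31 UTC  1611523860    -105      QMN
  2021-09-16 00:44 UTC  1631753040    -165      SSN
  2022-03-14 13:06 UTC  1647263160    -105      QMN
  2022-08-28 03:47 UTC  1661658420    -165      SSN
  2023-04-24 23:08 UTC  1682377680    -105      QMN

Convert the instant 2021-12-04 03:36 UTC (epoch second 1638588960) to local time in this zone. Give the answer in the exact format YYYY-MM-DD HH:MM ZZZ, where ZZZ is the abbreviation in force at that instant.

Query: 2021-12-04 03:36 UTC
Rule 2/5 (SSN, -02:45): 2021-09-16 00:44 UTC ≤ query < 2022-03-14 13:06 UTC
3·60 + 36 - 165 = 51 min
51 = 0·1440 + 51; 51 = 0·60 + 51 → 00:51, same day
→ 2021-12-04 00:51 SSN

2021-12-04 00:51 SSN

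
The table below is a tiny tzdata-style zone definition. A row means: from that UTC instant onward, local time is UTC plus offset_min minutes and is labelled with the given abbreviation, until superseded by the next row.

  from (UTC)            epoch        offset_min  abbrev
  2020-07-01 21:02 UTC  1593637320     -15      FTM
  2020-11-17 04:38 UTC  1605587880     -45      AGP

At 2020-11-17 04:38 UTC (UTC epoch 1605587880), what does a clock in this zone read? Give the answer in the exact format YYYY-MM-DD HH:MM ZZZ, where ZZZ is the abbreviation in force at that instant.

2020-11-17 03:53 AGP

Query: 2020-11-17 04:38 UTC
Rule 2/2 (AGP, -00:45): 2020-11-17 04:38 UTC ≤ query < +∞
4·60 + 38 - 45 = 233 min
233 = 0·1440 + 233; 233 = 3·60 + 53 → 03:53, same day
→ 2020-11-17 03:53 AGP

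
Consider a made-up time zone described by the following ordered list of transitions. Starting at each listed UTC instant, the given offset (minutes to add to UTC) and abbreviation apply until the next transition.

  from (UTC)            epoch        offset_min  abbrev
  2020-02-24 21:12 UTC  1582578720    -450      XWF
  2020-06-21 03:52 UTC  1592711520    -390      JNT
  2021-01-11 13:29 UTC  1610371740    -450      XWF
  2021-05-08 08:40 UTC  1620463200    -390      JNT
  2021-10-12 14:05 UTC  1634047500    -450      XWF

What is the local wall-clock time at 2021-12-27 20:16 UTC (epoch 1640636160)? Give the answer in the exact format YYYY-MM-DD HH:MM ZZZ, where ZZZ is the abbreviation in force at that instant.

Query: 2021-12-27 20:16 UTC
Rule 5/5 (XWF, -07:30): 2021-10-12 14:05 UTC ≤ query < +∞
20·60 + 16 - 450 = 766 min
766 = 0·1440 + 766; 766 = 12·60 + 46 → 12:46, same day
→ 2021-12-27 12:46 XWF

2021-12-27 12:46 XWF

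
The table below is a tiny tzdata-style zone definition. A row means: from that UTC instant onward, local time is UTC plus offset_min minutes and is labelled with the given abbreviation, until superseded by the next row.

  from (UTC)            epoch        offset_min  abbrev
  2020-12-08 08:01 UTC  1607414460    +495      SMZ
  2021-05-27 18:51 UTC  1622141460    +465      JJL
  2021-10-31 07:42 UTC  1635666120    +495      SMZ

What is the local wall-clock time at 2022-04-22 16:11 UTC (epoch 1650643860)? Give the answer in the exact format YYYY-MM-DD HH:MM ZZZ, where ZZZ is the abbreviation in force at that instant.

Query: 2022-04-22 16:11 UTC
Rule 3/3 (SMZ, +08:15): 2021-10-31 07:42 UTC ≤ query < +∞
16·60 + 11 + 495 = 1466 min
1466 = 1·1440 + 26; 26 = 0·60 + 26 → 00:26, 2022-04-22 + 1 day = 2022-04-23
→ 2022-04-23 00:26 SMZ

2022-04-23 00:26 SMZ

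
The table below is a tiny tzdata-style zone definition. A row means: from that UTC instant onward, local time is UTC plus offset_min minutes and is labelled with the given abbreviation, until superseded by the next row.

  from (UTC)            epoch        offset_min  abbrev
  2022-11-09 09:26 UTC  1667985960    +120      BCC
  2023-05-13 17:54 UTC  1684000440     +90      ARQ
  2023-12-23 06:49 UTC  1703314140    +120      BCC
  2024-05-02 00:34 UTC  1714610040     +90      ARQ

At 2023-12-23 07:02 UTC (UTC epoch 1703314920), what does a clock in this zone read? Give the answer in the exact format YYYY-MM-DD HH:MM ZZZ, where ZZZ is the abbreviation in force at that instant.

2023-12-23 09:02 BCC

Query: 2023-12-23 07:02 UTC
Rule 3/4 (BCC, +02:00): 2023-12-23 06:49 UTC ≤ query < 2024-05-02 00:34 UTC
7·60 + 2 + 120 = 542 min
542 = 0·1440 + 542; 542 = 9·60 + 2 → 09:02, same day
→ 2023-12-23 09:02 BCC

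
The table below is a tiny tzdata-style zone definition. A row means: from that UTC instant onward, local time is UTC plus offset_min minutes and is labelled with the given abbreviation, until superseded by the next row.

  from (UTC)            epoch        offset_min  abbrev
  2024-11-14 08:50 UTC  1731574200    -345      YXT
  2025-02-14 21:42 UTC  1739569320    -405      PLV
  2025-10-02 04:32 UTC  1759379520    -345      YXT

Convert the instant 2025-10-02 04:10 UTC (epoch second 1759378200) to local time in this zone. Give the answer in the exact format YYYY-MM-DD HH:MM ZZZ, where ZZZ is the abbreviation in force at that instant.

Query: 2025-10-02 04:10 UTC
Rule 2/3 (PLV, -06:45): 2025-02-14 21:42 UTC ≤ query < 2025-10-02 04:32 UTC
4·60 + 10 - 405 = -155 min
-155 = -1·1440 + 1285; 1285 = 21·60 + 25 → 21:25, 2025-10-02 - 1 day = 2025-10-01
→ 2025-10-01 21:25 PLV

2025-10-01 21:25 PLV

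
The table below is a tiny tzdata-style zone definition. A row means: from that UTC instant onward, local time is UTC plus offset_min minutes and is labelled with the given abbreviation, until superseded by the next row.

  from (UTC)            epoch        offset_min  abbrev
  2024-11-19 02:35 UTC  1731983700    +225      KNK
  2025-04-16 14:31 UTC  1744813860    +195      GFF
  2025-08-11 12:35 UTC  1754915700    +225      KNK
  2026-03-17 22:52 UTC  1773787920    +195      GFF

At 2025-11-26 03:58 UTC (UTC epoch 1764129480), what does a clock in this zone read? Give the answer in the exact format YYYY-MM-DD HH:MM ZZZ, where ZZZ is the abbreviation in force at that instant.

2025-11-26 07:43 KNK

Query: 2025-11-26 03:58 UTC
Rule 3/4 (KNK, +03:45): 2025-08-11 12:35 UTC ≤ query < 2026-03-17 22:52 UTC
3·60 + 58 + 225 = 463 min
463 = 0·1440 + 463; 463 = 7·60 + 43 → 07:43, same day
→ 2025-11-26 07:43 KNK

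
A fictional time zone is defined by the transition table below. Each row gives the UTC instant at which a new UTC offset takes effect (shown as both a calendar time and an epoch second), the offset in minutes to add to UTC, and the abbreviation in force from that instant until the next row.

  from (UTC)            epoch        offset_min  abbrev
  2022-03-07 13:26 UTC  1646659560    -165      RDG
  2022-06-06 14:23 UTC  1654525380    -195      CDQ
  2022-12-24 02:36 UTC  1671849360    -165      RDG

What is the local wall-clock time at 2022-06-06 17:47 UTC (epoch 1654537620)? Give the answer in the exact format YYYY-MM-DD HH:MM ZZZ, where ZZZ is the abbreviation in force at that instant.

2022-06-06 14:32 CDQ

Query: 2022-06-06 17:47 UTC
Rule 2/3 (CDQ, -03:15): 2022-06-06 14:23 UTC ≤ query < 2022-12-24 02:36 UTC
17·60 + 47 - 195 = 872 min
872 = 0·1440 + 872; 872 = 14·60 + 32 → 14:32, same day
→ 2022-06-06 14:32 CDQ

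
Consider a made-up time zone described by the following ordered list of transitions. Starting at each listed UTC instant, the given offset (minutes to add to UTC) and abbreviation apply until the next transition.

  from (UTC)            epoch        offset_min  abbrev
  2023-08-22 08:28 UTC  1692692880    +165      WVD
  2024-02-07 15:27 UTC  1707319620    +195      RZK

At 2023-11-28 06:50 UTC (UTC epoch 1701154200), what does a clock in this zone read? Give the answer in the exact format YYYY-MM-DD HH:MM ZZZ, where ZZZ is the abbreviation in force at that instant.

2023-11-28 09:35 WVD

Query: 2023-11-28 06:50 UTC
Rule 1/2 (WVD, +02:45): 2023-08-22 08:28 UTC ≤ query < 2024-02-07 15:27 UTC
6·60 + 50 + 165 = 575 min
575 = 0·1440 + 575; 575 = 9·60 + 35 → 09:35, same day
→ 2023-11-28 09:35 WVD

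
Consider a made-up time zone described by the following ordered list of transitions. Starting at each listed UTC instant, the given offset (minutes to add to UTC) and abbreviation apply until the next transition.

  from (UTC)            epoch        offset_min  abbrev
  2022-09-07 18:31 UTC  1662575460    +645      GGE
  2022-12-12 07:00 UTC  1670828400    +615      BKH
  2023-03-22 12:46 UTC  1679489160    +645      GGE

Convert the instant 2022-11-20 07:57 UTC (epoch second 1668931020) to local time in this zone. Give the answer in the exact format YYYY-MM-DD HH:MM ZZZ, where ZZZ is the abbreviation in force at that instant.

2022-11-20 18:42 GGE

Query: 2022-11-20 07:57 UTC
Rule 1/3 (GGE, +10:45): 2022-09-07 18:31 UTC ≤ query < 2022-12-12 07:00 UTC
7·60 + 57 + 645 = 1122 min
1122 = 0·1440 + 1122; 1122 = 18·60 + 42 → 18:42, same day
→ 2022-11-20 18:42 GGE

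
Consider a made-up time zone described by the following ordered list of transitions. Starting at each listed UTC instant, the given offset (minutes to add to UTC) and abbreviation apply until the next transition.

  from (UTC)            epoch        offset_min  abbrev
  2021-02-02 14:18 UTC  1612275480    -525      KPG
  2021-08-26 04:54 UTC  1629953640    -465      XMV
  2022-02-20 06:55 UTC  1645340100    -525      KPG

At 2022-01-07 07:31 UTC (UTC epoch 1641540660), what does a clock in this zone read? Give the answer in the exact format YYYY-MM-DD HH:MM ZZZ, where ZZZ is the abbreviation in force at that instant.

2022-01-06 23:46 XMV

Query: 2022-01-07 07:31 UTC
Rule 2/3 (XMV, -07:45): 2021-08-26 04:54 UTC ≤ query < 2022-02-20 06:55 UTC
7·60 + 31 - 465 = -14 min
-14 = -1·1440 + 1426; 1426 = 23·60 + 46 → 23:46, 2022-01-07 - 1 day = 2022-01-06
→ 2022-01-06 23:46 XMV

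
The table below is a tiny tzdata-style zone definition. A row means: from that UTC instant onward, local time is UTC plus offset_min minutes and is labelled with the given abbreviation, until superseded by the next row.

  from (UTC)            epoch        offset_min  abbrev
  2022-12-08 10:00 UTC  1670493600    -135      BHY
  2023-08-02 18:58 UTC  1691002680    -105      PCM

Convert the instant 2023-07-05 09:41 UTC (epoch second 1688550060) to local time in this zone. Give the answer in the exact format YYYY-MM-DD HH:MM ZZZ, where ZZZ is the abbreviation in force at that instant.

2023-07-05 07:26 BHY

Query: 2023-07-05 09:41 UTC
Rule 1/2 (BHY, -02:15): 2022-12-08 10:00 UTC ≤ query < 2023-08-02 18:58 UTC
9·60 + 41 - 135 = 446 min
446 = 0·1440 + 446; 446 = 7·60 + 26 → 07:26, same day
→ 2023-07-05 07:26 BHY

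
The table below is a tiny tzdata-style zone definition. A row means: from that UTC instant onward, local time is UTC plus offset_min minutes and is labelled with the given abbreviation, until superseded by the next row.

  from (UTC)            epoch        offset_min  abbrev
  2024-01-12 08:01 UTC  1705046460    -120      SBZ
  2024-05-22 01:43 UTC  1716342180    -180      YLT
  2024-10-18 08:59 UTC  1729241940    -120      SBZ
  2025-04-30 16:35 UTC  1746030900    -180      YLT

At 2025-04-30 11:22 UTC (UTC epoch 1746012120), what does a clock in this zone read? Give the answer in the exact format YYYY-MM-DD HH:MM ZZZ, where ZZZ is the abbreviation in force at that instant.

Query: 2025-04-30 11:22 UTC
Rule 3/4 (SBZ, -02:00): 2024-10-18 08:59 UTC ≤ query < 2025-04-30 16:35 UTC
11·60 + 22 - 120 = 562 min
562 = 0·1440 + 562; 562 = 9·60 + 22 → 09:22, same day
→ 2025-04-30 09:22 SBZ

2025-04-30 09:22 SBZ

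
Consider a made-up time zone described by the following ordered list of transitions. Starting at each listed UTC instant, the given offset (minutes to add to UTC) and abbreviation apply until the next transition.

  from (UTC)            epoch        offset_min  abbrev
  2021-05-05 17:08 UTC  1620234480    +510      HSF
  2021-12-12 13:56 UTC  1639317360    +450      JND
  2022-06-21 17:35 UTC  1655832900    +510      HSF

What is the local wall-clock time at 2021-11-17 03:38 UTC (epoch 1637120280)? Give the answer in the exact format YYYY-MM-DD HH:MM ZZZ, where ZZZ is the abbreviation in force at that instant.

2021-11-17 12:08 HSF

Query: 2021-11-17 03:38 UTC
Rule 1/3 (HSF, +08:30): 2021-05-05 17:08 UTC ≤ query < 2021-12-12 13:56 UTC
3·60 + 38 + 510 = 728 min
728 = 0·1440 + 728; 728 = 12·60 + 8 → 12:08, same day
→ 2021-11-17 12:08 HSF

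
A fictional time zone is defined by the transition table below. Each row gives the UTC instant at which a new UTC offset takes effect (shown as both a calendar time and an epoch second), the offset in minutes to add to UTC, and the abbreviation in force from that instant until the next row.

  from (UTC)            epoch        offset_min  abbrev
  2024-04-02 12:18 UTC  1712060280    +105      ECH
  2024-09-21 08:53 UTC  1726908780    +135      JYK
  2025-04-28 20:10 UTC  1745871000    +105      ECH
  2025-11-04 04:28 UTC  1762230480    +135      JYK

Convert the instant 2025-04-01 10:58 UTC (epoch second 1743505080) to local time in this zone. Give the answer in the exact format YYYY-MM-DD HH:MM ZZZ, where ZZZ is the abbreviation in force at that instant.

Query: 2025-04-01 10:58 UTC
Rule 2/4 (JYK, +02:15): 2024-09-21 08:53 UTC ≤ query < 2025-04-28 20:10 UTC
10·60 + 58 + 135 = 793 min
793 = 0·1440 + 793; 793 = 13·60 + 13 → 13:13, same day
→ 2025-04-01 13:13 JYK

2025-04-01 13:13 JYK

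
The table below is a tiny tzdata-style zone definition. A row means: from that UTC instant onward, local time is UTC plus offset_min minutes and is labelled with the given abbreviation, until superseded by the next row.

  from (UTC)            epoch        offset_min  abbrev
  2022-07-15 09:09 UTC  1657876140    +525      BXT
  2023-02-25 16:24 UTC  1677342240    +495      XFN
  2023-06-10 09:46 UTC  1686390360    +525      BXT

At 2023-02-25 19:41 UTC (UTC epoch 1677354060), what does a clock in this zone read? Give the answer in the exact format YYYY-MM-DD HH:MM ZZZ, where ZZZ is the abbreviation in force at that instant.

Query: 2023-02-25 19:41 UTC
Rule 2/3 (XFN, +08:15): 2023-02-25 16:24 UTC ≤ query < 2023-06-10 09:46 UTC
19·60 + 41 + 495 = 1676 min
1676 = 1·1440 + 236; 236 = 3·60 + 56 → 03:56, 2023-02-25 + 1 day = 2023-02-26
→ 2023-02-26 03:56 XFN

2023-02-26 03:56 XFN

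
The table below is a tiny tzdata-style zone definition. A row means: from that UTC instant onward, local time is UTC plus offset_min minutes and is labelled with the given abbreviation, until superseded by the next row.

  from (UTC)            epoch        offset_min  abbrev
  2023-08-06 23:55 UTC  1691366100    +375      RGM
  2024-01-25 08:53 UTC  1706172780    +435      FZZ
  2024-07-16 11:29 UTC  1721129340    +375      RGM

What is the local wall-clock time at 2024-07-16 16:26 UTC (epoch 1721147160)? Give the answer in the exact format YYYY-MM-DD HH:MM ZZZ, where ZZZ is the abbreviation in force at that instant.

Query: 2024-07-16 16:26 UTC
Rule 3/3 (RGM, +06:15): 2024-07-16 11:29 UTC ≤ query < +∞
16·60 + 26 + 375 = 1361 min
1361 = 0·1440 + 1361; 1361 = 22·60 + 41 → 22:41, same day
→ 2024-07-16 22:41 RGM

2024-07-16 22:41 RGM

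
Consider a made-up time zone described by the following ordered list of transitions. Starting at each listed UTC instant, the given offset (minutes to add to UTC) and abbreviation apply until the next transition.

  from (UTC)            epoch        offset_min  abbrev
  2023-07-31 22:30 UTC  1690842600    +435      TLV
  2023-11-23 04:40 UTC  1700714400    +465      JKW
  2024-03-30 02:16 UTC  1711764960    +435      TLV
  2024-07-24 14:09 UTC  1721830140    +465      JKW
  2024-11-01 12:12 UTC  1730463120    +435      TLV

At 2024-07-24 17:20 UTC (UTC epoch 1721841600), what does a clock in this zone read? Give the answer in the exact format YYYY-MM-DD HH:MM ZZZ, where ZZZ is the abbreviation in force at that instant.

Query: 2024-07-24 17:20 UTC
Rule 4/5 (JKW, +07:45): 2024-07-24 14:09 UTC ≤ query < 2024-11-01 12:12 UTC
17·60 + 20 + 465 = 1505 min
1505 = 1·1440 + 65; 65 = 1·60 + 5 → 01:05, 2024-07-24 + 1 day = 2024-07-25
→ 2024-07-25 01:05 JKW

2024-07-25 01:05 JKW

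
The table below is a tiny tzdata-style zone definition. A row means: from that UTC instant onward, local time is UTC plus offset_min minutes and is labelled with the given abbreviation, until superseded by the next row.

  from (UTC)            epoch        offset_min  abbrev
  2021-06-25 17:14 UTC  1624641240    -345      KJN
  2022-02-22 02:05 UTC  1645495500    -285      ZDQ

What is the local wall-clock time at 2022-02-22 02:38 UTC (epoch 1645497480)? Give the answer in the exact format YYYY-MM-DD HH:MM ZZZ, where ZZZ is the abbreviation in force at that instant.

2022-02-21 21:53 ZDQ

Query: 2022-02-22 02:38 UTC
Rule 2/2 (ZDQ, -04:45): 2022-02-22 02:05 UTC ≤ query < +∞
2·60 + 38 - 285 = -127 min
-127 = -1·1440 + 1313; 1313 = 21·60 + 53 → 21:53, 2022-02-22 - 1 day = 2022-02-21
→ 2022-02-21 21:53 ZDQ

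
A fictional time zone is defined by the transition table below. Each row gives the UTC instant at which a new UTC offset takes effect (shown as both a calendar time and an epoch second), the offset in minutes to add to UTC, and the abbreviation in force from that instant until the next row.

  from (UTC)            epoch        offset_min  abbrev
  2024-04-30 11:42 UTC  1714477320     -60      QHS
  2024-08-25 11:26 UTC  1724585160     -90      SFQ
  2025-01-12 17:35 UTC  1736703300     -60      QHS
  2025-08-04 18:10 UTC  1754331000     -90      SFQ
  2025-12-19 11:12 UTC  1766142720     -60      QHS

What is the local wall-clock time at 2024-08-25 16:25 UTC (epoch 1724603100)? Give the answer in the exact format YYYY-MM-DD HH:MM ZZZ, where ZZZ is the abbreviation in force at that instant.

Query: 2024-08-25 16:25 UTC
Rule 2/5 (SFQ, -01:30): 2024-08-25 11:26 UTC ≤ query < 2025-01-12 17:35 UTC
16·60 + 25 - 90 = 895 min
895 = 0·1440 + 895; 895 = 14·60 + 55 → 14:55, same day
→ 2024-08-25 14:55 SFQ

2024-08-25 14:55 SFQ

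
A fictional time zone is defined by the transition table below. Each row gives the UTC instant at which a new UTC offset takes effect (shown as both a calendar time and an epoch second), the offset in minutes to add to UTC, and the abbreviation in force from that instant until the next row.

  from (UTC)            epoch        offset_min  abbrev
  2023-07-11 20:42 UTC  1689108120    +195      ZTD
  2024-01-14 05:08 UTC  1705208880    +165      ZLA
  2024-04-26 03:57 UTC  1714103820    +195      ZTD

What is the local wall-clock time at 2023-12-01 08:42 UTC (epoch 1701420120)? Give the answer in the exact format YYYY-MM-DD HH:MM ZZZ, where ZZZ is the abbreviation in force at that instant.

Query: 2023-12-01 08:42 UTC
Rule 1/3 (ZTD, +03:15): 2023-07-11 20:42 UTC ≤ query < 2024-01-14 05:08 UTC
8·60 + 42 + 195 = 717 min
717 = 0·1440 + 717; 717 = 11·60 + 57 → 11:57, same day
→ 2023-12-01 11:57 ZTD

2023-12-01 11:57 ZTD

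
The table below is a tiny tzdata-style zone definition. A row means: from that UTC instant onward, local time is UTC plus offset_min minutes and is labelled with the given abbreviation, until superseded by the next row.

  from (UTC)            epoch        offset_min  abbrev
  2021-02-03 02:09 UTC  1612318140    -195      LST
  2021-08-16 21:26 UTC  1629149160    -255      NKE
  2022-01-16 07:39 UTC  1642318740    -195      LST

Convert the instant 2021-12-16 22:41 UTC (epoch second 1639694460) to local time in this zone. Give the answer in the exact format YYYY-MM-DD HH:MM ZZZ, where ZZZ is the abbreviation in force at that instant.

Query: 2021-12-16 22:41 UTC
Rule 2/3 (NKE, -04:15): 2021-08-16 21:26 UTC ≤ query < 2022-01-16 07:39 UTC
22·60 + 41 - 255 = 1106 min
1106 = 0·1440 + 1106; 1106 = 18·60 + 26 → 18:26, same day
→ 2021-12-16 18:26 NKE

2021-12-16 18:26 NKE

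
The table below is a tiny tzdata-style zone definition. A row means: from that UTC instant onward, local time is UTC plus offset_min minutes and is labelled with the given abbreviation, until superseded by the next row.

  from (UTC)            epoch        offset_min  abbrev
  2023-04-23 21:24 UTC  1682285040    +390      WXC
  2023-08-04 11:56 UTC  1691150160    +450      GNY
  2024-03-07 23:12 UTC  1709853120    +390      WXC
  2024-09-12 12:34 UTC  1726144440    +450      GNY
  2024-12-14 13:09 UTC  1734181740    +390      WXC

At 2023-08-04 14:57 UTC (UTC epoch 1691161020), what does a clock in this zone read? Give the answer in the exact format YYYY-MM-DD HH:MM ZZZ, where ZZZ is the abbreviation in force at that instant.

2023-08-04 22:27 GNY

Query: 2023-08-04 14:57 UTC
Rule 2/5 (GNY, +07:30): 2023-08-04 11:56 UTC ≤ query < 2024-03-07 23:12 UTC
14·60 + 57 + 450 = 1347 min
1347 = 0·1440 + 1347; 1347 = 22·60 + 27 → 22:27, same day
→ 2023-08-04 22:27 GNY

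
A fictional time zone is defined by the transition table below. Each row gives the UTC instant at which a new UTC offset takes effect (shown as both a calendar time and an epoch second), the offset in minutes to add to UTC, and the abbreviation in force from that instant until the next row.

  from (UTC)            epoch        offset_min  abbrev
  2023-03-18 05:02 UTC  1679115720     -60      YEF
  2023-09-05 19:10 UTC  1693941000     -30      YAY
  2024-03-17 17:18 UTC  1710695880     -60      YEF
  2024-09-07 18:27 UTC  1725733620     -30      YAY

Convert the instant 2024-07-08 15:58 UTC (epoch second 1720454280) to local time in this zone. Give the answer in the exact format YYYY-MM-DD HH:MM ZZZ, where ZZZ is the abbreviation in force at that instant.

Query: 2024-07-08 15:58 UTC
Rule 3/4 (YEF, -01:00): 2024-03-17 17:18 UTC ≤ query < 2024-09-07 18:27 UTC
15·60 + 58 - 60 = 898 min
898 = 0·1440 + 898; 898 = 14·60 + 58 → 14:58, same day
→ 2024-07-08 14:58 YEF

2024-07-08 14:58 YEF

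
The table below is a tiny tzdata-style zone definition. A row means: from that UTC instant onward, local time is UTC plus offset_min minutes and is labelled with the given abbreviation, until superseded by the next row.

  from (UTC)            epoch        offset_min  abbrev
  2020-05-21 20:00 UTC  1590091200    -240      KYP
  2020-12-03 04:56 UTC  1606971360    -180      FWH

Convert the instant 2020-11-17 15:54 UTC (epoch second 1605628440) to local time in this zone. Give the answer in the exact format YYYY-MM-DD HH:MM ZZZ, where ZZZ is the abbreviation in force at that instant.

2020-11-17 11:54 KYP

Query: 2020-11-17 15:54 UTC
Rule 1/2 (KYP, -04:00): 2020-05-21 20:00 UTC ≤ query < 2020-12-03 04:56 UTC
15·60 + 54 - 240 = 714 min
714 = 0·1440 + 714; 714 = 11·60 + 54 → 11:54, same day
→ 2020-11-17 11:54 KYP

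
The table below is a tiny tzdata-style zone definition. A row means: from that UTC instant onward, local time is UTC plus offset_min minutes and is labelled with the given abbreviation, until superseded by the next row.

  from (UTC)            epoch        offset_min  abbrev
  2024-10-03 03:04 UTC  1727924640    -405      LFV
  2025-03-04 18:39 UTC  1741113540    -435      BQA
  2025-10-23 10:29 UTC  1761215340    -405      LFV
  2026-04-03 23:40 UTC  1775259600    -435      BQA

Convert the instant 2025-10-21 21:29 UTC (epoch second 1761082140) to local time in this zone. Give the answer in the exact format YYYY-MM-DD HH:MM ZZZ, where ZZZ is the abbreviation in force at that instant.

Query: 2025-10-21 21:29 UTC
Rule 2/4 (BQA, -07:15): 2025-03-04 18:39 UTC ≤ query < 2025-10-23 10:29 UTC
21·60 + 29 - 435 = 854 min
854 = 0·1440 + 854; 854 = 14·60 + 14 → 14:14, same day
→ 2025-10-21 14:14 BQA

2025-10-21 14:14 BQA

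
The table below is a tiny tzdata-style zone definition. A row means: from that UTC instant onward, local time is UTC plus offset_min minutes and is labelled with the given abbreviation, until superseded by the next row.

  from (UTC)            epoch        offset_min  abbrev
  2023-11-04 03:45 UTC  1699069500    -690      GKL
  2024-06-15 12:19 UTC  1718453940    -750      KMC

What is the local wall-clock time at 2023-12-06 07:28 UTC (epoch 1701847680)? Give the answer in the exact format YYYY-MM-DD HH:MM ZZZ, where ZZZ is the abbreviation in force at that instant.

Query: 2023-12-06 07:28 UTC
Rule 1/2 (GKL, -11:30): 2023-11-04 03:45 UTC ≤ query < 2024-06-15 12:19 UTC
7·60 + 28 - 690 = -242 min
-242 = -1·1440 + 1198; 1198 = 19·60 + 58 → 19:58, 2023-12-06 - 1 day = 2023-12-05
→ 2023-12-05 19:58 GKL

2023-12-05 19:58 GKL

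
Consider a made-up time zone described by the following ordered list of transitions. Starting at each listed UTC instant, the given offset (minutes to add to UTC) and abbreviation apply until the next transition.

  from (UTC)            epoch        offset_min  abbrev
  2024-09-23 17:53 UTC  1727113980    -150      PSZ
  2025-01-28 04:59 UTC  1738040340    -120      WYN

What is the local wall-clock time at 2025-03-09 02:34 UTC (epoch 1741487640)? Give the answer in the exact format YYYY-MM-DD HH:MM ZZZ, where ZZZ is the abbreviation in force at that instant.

Query: 2025-03-09 02:34 UTC
Rule 2/2 (WYN, -02:00): 2025-01-28 04:59 UTC ≤ query < +∞
2·60 + 34 - 120 = 34 min
34 = 0·1440 + 34; 34 = 0·60 + 34 → 00:34, same day
→ 2025-03-09 00:34 WYN

2025-03-09 00:34 WYN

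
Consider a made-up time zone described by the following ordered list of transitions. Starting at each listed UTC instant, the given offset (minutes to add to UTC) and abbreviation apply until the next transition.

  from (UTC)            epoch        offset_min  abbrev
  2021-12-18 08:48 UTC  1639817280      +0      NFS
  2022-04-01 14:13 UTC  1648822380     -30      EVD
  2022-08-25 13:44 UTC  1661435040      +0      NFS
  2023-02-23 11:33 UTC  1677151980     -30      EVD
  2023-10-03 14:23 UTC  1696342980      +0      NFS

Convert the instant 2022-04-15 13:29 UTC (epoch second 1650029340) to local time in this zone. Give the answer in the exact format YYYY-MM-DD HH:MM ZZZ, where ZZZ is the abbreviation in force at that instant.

Query: 2022-04-15 13:29 UTC
Rule 2/5 (EVD, -00:30): 2022-04-01 14:13 UTC ≤ query < 2022-08-25 13:44 UTC
13·60 + 29 - 30 = 779 min
779 = 0·1440 + 779; 779 = 12·60 + 59 → 12:59, same day
→ 2022-04-15 12:59 EVD

2022-04-15 12:59 EVD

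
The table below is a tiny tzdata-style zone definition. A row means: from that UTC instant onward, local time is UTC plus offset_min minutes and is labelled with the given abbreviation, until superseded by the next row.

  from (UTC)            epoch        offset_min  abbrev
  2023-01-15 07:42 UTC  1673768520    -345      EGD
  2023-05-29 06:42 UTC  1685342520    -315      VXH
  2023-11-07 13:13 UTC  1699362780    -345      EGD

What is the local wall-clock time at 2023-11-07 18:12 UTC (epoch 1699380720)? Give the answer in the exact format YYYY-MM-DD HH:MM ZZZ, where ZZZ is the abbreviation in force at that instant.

2023-11-07 12:27 EGD

Query: 2023-11-07 18:12 UTC
Rule 3/3 (EGD, -05:45): 2023-11-07 13:13 UTC ≤ query < +∞
18·60 + 12 - 345 = 747 min
747 = 0·1440 + 747; 747 = 12·60 + 27 → 12:27, same day
→ 2023-11-07 12:27 EGD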